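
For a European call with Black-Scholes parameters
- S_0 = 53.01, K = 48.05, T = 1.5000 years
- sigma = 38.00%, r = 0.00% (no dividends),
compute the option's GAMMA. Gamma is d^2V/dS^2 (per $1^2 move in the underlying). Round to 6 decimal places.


Answer: Gamma = 0.014654

Derivation:
d1 = 0.4437840257; d2 = -0.0216190255
phi(d1) = 0.3615298515; exp(-qT) = 1.0000000000; exp(-rT) = 1.0000000000
Gamma = exp(-qT) * phi(d1) / (S * sigma * sqrt(T)) = 1.0000000000 * 0.3615298515 / (53.0100 * 0.3800 * 1.2247448714) = 0.014654


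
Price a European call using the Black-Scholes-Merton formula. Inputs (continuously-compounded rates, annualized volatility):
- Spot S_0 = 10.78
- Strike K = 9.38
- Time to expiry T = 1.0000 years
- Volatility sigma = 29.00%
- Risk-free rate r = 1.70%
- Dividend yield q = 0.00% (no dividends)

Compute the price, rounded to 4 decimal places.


Answer: Price = 2.0936

Derivation:
d1 = (ln(S/K) + (r - q + 0.5*sigma^2) * T) / (sigma * sqrt(T)) = 0.68332001
d2 = d1 - sigma * sqrt(T) = 0.39332001
exp(-rT) = 0.98314368; exp(-qT) = 1.00000000
C = S_0 * exp(-qT) * N(d1) - K * exp(-rT) * N(d2)
N(d1) = 0.75279767; N(d2) = 0.65295843
C = 10.7800 * 1.00000000 * 0.75279767 - 9.3800 * 0.98314368 * 0.65295843 = 2.0936


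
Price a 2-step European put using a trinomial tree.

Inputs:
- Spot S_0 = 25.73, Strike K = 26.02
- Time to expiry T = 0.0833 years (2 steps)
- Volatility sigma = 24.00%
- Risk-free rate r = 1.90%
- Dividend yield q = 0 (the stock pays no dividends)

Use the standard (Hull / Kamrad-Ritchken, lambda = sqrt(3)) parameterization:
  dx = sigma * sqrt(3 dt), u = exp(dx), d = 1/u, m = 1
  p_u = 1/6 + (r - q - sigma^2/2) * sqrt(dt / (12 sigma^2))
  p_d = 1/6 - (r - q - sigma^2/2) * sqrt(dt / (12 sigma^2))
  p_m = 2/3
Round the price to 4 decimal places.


dt = T/N = 0.041650; dx = sigma*sqrt(3*dt) = 0.084836
u = exp(dx) = 1.088538; d = 1/u = 0.918663
p_u = 0.164261, p_m = 0.666667, p_d = 0.169072
Discount per step: exp(-r*dt) = 0.999209
Stock lattice S(k, j) with j the centered position index:
  k=0: S(0,+0) = 25.7300
  k=1: S(1,-1) = 23.6372; S(1,+0) = 25.7300; S(1,+1) = 28.0081
  k=2: S(2,-2) = 21.7146; S(2,-1) = 23.6372; S(2,+0) = 25.7300; S(2,+1) = 28.0081; S(2,+2) = 30.4879
Terminal payoffs V(N, j) = max(K - S_T, 0):
  V(2,-2) = 4.305376; V(2,-1) = 2.382799; V(2,+0) = 0.290000; V(2,+1) = 0.000000; V(2,+2) = 0.000000
Backward induction: V(k, j) = exp(-r*dt) * [p_u * V(k+1, j+1) + p_m * V(k+1, j) + p_d * V(k+1, j-1)]
  V(1,-1) = exp(-r*dt) * [p_u*0.290000 + p_m*2.382799 + p_d*4.305376] = 2.362218
  V(1,+0) = exp(-r*dt) * [p_u*0.000000 + p_m*0.290000 + p_d*2.382799] = 0.595727
  V(1,+1) = exp(-r*dt) * [p_u*0.000000 + p_m*0.000000 + p_d*0.290000] = 0.048992
  V(0,+0) = exp(-r*dt) * [p_u*0.048992 + p_m*0.595727 + p_d*2.362218] = 0.803948

Answer: Price = V(0,0) = 0.8039


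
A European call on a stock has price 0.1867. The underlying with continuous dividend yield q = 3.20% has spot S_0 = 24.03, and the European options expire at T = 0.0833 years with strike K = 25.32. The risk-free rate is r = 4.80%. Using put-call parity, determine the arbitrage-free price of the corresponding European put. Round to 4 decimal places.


Put-call parity: C - P = S_0 * exp(-qT) - K * exp(-rT).
S_0 * exp(-qT) = 24.0300 * 0.99733795 = 23.96603093
K * exp(-rT) = 25.3200 * 0.99600958 = 25.21896264
P = C - S*exp(-qT) + K*exp(-rT)
P = 0.1867 - 23.96603093 + 25.21896264 = 1.4396

Answer: Put price = 1.4396


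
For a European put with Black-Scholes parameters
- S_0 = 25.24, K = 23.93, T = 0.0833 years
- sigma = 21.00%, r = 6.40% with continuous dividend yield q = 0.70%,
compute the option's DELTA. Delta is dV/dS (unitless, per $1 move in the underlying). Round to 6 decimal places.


d1 = 0.9879944545; d2 = 0.9273848018
phi(d1) = 0.2448755751; exp(-qT) = 0.9994170700; exp(-rT) = 0.9946829856
N(-d1) = 0.1615776821
Delta = -exp(-qT) * N(-d1) = -0.9994170700 * 0.1615776821 = -0.161483

Answer: Delta = -0.161483


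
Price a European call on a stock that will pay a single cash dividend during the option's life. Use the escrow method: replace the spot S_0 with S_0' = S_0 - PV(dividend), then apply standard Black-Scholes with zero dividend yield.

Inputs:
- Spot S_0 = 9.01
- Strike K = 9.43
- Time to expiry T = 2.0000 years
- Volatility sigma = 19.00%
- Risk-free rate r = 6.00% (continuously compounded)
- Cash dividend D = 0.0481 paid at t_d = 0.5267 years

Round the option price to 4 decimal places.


PV(D) = D * exp(-r * t_d) = 0.0481 * 0.96889212 = 0.04660371
S_0' = S_0 - PV(D) = 9.0100 - 0.04660371 = 8.96339629
d1 = (ln(S_0'/K) + (r + sigma^2/2)*T) / (sigma*sqrt(T)) = 0.39208367
d2 = d1 - sigma*sqrt(T) = 0.12338309
exp(-rT) = 0.88692044
N(d1) = 0.65250180; N(d2) = 0.54909813
C = S_0' * N(d1) - K * exp(-rT) * N(d2) = 8.96339629 * 0.65250180 - 9.4300 * 0.88692044 * 0.54909813 = 1.2562

Answer: Price = 1.2562


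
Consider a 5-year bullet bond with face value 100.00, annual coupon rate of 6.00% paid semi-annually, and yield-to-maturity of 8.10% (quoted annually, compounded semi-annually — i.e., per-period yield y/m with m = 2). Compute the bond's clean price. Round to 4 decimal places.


Coupon per period c = face * coupon_rate / m = 3.000000
Periods per year m = 2; per-period yield y/m = 0.040500
Number of cashflows N = 10
Cashflows (t years, CF_t, discount factor 1/(1+y/m)^(m*t), PV):
  t = 0.5000: CF_t = 3.000000, DF = 0.961076, PV = 2.883229
  t = 1.0000: CF_t = 3.000000, DF = 0.923668, PV = 2.771004
  t = 1.5000: CF_t = 3.000000, DF = 0.887715, PV = 2.663146
  t = 2.0000: CF_t = 3.000000, DF = 0.853162, PV = 2.559487
  t = 2.5000: CF_t = 3.000000, DF = 0.819954, PV = 2.459863
  t = 3.0000: CF_t = 3.000000, DF = 0.788039, PV = 2.364116
  t = 3.5000: CF_t = 3.000000, DF = 0.757365, PV = 2.272096
  t = 4.0000: CF_t = 3.000000, DF = 0.727886, PV = 2.183658
  t = 4.5000: CF_t = 3.000000, DF = 0.699554, PV = 2.098662
  t = 5.0000: CF_t = 103.000000, DF = 0.672325, PV = 69.249458
Price P = sum_t PV_t = 91.504718

Answer: Price = 91.5047


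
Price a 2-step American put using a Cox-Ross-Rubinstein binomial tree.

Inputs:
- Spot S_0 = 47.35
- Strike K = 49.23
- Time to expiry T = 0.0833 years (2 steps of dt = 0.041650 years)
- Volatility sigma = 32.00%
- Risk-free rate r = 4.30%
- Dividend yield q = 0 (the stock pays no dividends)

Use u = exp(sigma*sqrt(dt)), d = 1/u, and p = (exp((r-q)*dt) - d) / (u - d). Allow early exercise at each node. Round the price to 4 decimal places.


Answer: Price = V(0,0) = 2.9134

Derivation:
dt = T/N = 0.041650
u = exp(sigma*sqrt(dt)) = 1.067486; d = 1/u = 0.936780
p = (exp((r-q)*dt) - d) / (u - d) = 0.497394
Discount per step: exp(-r*dt) = 0.998211
Stock lattice S(k, i) with i counting down-moves:
  k=0: S(0,0) = 47.3500
  k=1: S(1,0) = 50.5455; S(1,1) = 44.3565
  k=2: S(2,0) = 53.9566; S(2,1) = 47.3500; S(2,2) = 41.5523
Terminal payoffs V(N, i) = max(K - S_T, 0):
  V(2,0) = 0.000000; V(2,1) = 1.880000; V(2,2) = 7.677674
Backward induction: V(k, i) = exp(-r*dt) * [p * V(k+1, i) + (1-p) * V(k+1, i+1)]; then take max(V_cont, immediate exercise) for American.
  V(1,0) = exp(-r*dt) * [p*0.000000 + (1-p)*1.880000] = 0.943209; exercise = 0.000000; V(1,0) = max -> 0.943209
  V(1,1) = exp(-r*dt) * [p*1.880000 + (1-p)*7.677674] = 4.785371; exercise = 4.873460; V(1,1) = max -> 4.873460
  V(0,0) = exp(-r*dt) * [p*0.943209 + (1-p)*4.873460] = 2.913357; exercise = 1.880000; V(0,0) = max -> 2.913357


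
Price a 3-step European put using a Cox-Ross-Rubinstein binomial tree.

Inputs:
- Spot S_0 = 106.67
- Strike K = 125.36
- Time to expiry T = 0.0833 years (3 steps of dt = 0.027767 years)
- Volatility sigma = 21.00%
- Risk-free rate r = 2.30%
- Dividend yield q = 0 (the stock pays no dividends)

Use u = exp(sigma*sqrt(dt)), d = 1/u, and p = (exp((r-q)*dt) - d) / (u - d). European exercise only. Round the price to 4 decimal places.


dt = T/N = 0.027767
u = exp(sigma*sqrt(dt)) = 1.035612; d = 1/u = 0.965612
p = (exp((r-q)*dt) - d) / (u - d) = 0.500379
Discount per step: exp(-r*dt) = 0.999362
Stock lattice S(k, i) with i counting down-moves:
  k=0: S(0,0) = 106.6700
  k=1: S(1,0) = 110.4688; S(1,1) = 103.0019
  k=2: S(2,0) = 114.4028; S(2,1) = 106.6700; S(2,2) = 99.4598
  k=3: S(3,0) = 118.4770; S(3,1) = 110.4688; S(3,2) = 103.0019; S(3,3) = 96.0396
Terminal payoffs V(N, i) = max(K - S_T, 0):
  V(3,0) = 6.882987; V(3,1) = 14.891219; V(3,2) = 22.358149; V(3,3) = 29.320366
Backward induction: V(k, i) = exp(-r*dt) * [p * V(k+1, i) + (1-p) * V(k+1, i+1)].
  V(2,0) = exp(-r*dt) * [p*6.882987 + (1-p)*14.891219] = 10.877121
  V(2,1) = exp(-r*dt) * [p*14.891219 + (1-p)*22.358149] = 18.609966
  V(2,2) = exp(-r*dt) * [p*22.358149 + (1-p)*29.320366] = 25.820125
  V(1,0) = exp(-r*dt) * [p*10.877121 + (1-p)*18.609966] = 14.731203
  V(1,1) = exp(-r*dt) * [p*18.609966 + (1-p)*25.820125] = 22.198133
  V(0,0) = exp(-r*dt) * [p*14.731203 + (1-p)*22.198133] = 18.450053

Answer: Price = V(0,0) = 18.4501


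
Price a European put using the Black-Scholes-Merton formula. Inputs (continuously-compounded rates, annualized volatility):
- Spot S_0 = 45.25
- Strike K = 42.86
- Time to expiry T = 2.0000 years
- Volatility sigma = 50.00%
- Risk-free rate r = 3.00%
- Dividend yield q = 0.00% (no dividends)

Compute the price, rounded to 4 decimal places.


d1 = (ln(S/K) + (r - q + 0.5*sigma^2) * T) / (sigma * sqrt(T)) = 0.51514664
d2 = d1 - sigma * sqrt(T) = -0.19196014
exp(-rT) = 0.94176453; exp(-qT) = 1.00000000
P = K * exp(-rT) * N(-d2) - S_0 * exp(-qT) * N(-d1)
N(-d1) = 0.30322528; N(-d2) = 0.57611329
P = 42.8600 * 0.94176453 * 0.57611329 - 45.2500 * 1.00000000 * 0.30322528 = 9.5333

Answer: Price = 9.5333


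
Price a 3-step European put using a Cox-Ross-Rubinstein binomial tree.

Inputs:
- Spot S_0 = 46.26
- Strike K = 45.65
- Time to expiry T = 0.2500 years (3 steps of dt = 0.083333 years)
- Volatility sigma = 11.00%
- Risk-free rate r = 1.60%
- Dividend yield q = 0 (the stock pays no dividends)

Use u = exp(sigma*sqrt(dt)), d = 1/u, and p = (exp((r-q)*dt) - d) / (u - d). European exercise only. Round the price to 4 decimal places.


Answer: Price = V(0,0) = 0.7171

Derivation:
dt = T/N = 0.083333
u = exp(sigma*sqrt(dt)) = 1.032264; d = 1/u = 0.968745
p = (exp((r-q)*dt) - d) / (u - d) = 0.513067
Discount per step: exp(-r*dt) = 0.998668
Stock lattice S(k, i) with i counting down-moves:
  k=0: S(0,0) = 46.2600
  k=1: S(1,0) = 47.7525; S(1,1) = 44.8141
  k=2: S(2,0) = 49.2932; S(2,1) = 46.2600; S(2,2) = 43.4134
  k=3: S(3,0) = 50.8836; S(3,1) = 47.7525; S(3,2) = 44.8141; S(3,3) = 42.0565
Terminal payoffs V(N, i) = max(K - S_T, 0):
  V(3,0) = 0.000000; V(3,1) = 0.000000; V(3,2) = 0.835874; V(3,3) = 3.593462
Backward induction: V(k, i) = exp(-r*dt) * [p * V(k+1, i) + (1-p) * V(k+1, i+1)].
  V(2,0) = exp(-r*dt) * [p*0.000000 + (1-p)*0.000000] = 0.000000
  V(2,1) = exp(-r*dt) * [p*0.000000 + (1-p)*0.835874] = 0.406472
  V(2,2) = exp(-r*dt) * [p*0.835874 + (1-p)*3.593462] = 2.175731
  V(1,0) = exp(-r*dt) * [p*0.000000 + (1-p)*0.406472] = 0.197661
  V(1,1) = exp(-r*dt) * [p*0.406472 + (1-p)*2.175731] = 1.266293
  V(0,0) = exp(-r*dt) * [p*0.197661 + (1-p)*1.266293] = 0.717057


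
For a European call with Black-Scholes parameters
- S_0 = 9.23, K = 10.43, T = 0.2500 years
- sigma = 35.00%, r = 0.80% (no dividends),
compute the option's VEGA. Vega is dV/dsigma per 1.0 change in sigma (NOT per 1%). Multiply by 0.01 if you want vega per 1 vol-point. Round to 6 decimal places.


Answer: Vega = 1.538281

Derivation:
d1 = -0.5995126886; d2 = -0.7745126886
phi(d1) = 0.3333220081; exp(-qT) = 1.0000000000; exp(-rT) = 0.9980019987
Vega = S * exp(-qT) * phi(d1) * sqrt(T) = 9.2300 * 1.0000000000 * 0.3333220081 * 0.5000000000 = 1.538281


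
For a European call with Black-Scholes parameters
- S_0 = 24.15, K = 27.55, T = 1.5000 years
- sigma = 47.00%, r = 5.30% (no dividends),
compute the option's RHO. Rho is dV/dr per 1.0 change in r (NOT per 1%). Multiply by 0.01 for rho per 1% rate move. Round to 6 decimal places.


d1 = 0.1971002673; d2 = -0.3785298223
phi(d1) = 0.3912678986; exp(-qT) = 1.0000000000; exp(-rT) = 0.9235780200
N(d2) = 0.3525185220
Rho = K*T*exp(-rT)*N(d2) = 27.5500 * 1.5000 * 0.9235780200 * 0.3525185220 = 13.454526

Answer: Rho = 13.454526


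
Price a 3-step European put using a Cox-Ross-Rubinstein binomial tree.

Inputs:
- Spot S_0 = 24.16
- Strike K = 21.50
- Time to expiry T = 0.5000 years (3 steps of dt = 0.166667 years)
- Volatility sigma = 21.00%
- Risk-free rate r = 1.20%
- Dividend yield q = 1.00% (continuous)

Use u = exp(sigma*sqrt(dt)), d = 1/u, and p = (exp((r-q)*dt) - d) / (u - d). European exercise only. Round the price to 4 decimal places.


dt = T/N = 0.166667
u = exp(sigma*sqrt(dt)) = 1.089514; d = 1/u = 0.917840
p = (exp((r-q)*dt) - d) / (u - d) = 0.480522
Discount per step: exp(-r*dt) = 0.998002
Stock lattice S(k, i) with i counting down-moves:
  k=0: S(0,0) = 24.1600
  k=1: S(1,0) = 26.3227; S(1,1) = 22.1750
  k=2: S(2,0) = 28.6789; S(2,1) = 24.1600; S(2,2) = 20.3531
  k=3: S(3,0) = 31.2461; S(3,1) = 26.3227; S(3,2) = 22.1750; S(3,3) = 18.6809
Terminal payoffs V(N, i) = max(K - S_T, 0):
  V(3,0) = 0.000000; V(3,1) = 0.000000; V(3,2) = 0.000000; V(3,3) = 2.819094
Backward induction: V(k, i) = exp(-r*dt) * [p * V(k+1, i) + (1-p) * V(k+1, i+1)].
  V(2,0) = exp(-r*dt) * [p*0.000000 + (1-p)*0.000000] = 0.000000
  V(2,1) = exp(-r*dt) * [p*0.000000 + (1-p)*0.000000] = 0.000000
  V(2,2) = exp(-r*dt) * [p*0.000000 + (1-p)*2.819094] = 1.461531
  V(1,0) = exp(-r*dt) * [p*0.000000 + (1-p)*0.000000] = 0.000000
  V(1,1) = exp(-r*dt) * [p*0.000000 + (1-p)*1.461531] = 0.757716
  V(0,0) = exp(-r*dt) * [p*0.000000 + (1-p)*0.757716] = 0.392830

Answer: Price = V(0,0) = 0.3928


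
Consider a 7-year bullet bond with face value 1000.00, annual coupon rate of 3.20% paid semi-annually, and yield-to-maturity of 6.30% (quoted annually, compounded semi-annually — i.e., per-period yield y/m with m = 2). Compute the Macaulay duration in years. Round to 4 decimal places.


Coupon per period c = face * coupon_rate / m = 16.000000
Periods per year m = 2; per-period yield y/m = 0.031500
Number of cashflows N = 14
Cashflows (t years, CF_t, discount factor 1/(1+y/m)^(m*t), PV):
  t = 0.5000: CF_t = 16.000000, DF = 0.969462, PV = 15.511391
  t = 1.0000: CF_t = 16.000000, DF = 0.939856, PV = 15.037704
  t = 1.5000: CF_t = 16.000000, DF = 0.911155, PV = 14.578481
  t = 2.0000: CF_t = 16.000000, DF = 0.883330, PV = 14.133283
  t = 2.5000: CF_t = 16.000000, DF = 0.856355, PV = 13.701680
  t = 3.0000: CF_t = 16.000000, DF = 0.830204, PV = 13.283257
  t = 3.5000: CF_t = 16.000000, DF = 0.804851, PV = 12.877613
  t = 4.0000: CF_t = 16.000000, DF = 0.780272, PV = 12.484355
  t = 4.5000: CF_t = 16.000000, DF = 0.756444, PV = 12.103108
  t = 5.0000: CF_t = 16.000000, DF = 0.733344, PV = 11.733502
  t = 5.5000: CF_t = 16.000000, DF = 0.710949, PV = 11.375184
  t = 6.0000: CF_t = 16.000000, DF = 0.689238, PV = 11.027808
  t = 6.5000: CF_t = 16.000000, DF = 0.668190, PV = 10.691040
  t = 7.0000: CF_t = 1016.000000, DF = 0.647785, PV = 658.149348
Price P = sum_t PV_t = 826.687755
Macaulay numerator sum_t t * PV_t:
  t * PV_t at t = 0.5000: 7.755696
  t * PV_t at t = 1.0000: 15.037704
  t * PV_t at t = 1.5000: 21.867722
  t * PV_t at t = 2.0000: 28.266566
  t * PV_t at t = 2.5000: 34.254200
  t * PV_t at t = 3.0000: 39.849772
  t * PV_t at t = 3.5000: 45.071644
  t * PV_t at t = 4.0000: 49.937422
  t * PV_t at t = 4.5000: 54.463984
  t * PV_t at t = 5.0000: 58.667511
  t * PV_t at t = 5.5000: 62.563512
  t * PV_t at t = 6.0000: 66.166848
  t * PV_t at t = 6.5000: 69.491761
  t * PV_t at t = 7.0000: 4607.045438
Macaulay duration D = (sum_t t * PV_t) / P = 5160.439779 / 826.687755 = 6.242308

Answer: Macaulay duration = 6.2423 years


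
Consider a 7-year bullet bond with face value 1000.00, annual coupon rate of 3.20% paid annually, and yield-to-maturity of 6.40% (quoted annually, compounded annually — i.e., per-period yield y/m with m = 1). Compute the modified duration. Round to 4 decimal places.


Answer: Modified duration = 5.9265

Derivation:
Coupon per period c = face * coupon_rate / m = 32.000000
Periods per year m = 1; per-period yield y/m = 0.064000
Number of cashflows N = 7
Cashflows (t years, CF_t, discount factor 1/(1+y/m)^(m*t), PV):
  t = 1.0000: CF_t = 32.000000, DF = 0.939850, PV = 30.075188
  t = 2.0000: CF_t = 32.000000, DF = 0.883317, PV = 28.266154
  t = 3.0000: CF_t = 32.000000, DF = 0.830185, PV = 26.565934
  t = 4.0000: CF_t = 32.000000, DF = 0.780249, PV = 24.967983
  t = 5.0000: CF_t = 32.000000, DF = 0.733317, PV = 23.466150
  t = 6.0000: CF_t = 32.000000, DF = 0.689208, PV = 22.054652
  t = 7.0000: CF_t = 1032.000000, DF = 0.647752, PV = 668.479820
Price P = sum_t PV_t = 823.875882
First compute Macaulay numerator sum_t t * PV_t:
  t * PV_t at t = 1.0000: 30.075188
  t * PV_t at t = 2.0000: 56.532308
  t * PV_t at t = 3.0000: 79.697803
  t * PV_t at t = 4.0000: 99.871934
  t * PV_t at t = 5.0000: 117.330749
  t * PV_t at t = 6.0000: 132.327912
  t * PV_t at t = 7.0000: 4679.358742
Macaulay duration D = 5195.194636 / 823.875882 = 6.305798
Modified duration = D / (1 + y/m) = 6.305798 / (1 + 0.064000) = 5.926502


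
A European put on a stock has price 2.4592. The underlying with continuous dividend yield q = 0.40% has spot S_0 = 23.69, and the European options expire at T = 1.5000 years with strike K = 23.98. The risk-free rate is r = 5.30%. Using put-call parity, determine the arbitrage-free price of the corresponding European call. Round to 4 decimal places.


Put-call parity: C - P = S_0 * exp(-qT) - K * exp(-rT).
S_0 * exp(-qT) = 23.6900 * 0.99401796 = 23.54828557
K * exp(-rT) = 23.9800 * 0.92357802 = 22.14740092
C = P + S*exp(-qT) - K*exp(-rT)
C = 2.4592 + 23.54828557 - 22.14740092 = 3.8601

Answer: Call price = 3.8601


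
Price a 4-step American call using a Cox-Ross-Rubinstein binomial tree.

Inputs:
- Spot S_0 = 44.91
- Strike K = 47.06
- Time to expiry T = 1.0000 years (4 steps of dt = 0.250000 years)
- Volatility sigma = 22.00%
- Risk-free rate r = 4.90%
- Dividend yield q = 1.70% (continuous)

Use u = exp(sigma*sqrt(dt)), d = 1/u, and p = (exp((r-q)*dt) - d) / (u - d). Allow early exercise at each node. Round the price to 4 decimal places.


dt = T/N = 0.250000
u = exp(sigma*sqrt(dt)) = 1.116278; d = 1/u = 0.895834
p = (exp((r-q)*dt) - d) / (u - d) = 0.508964
Discount per step: exp(-r*dt) = 0.987825
Stock lattice S(k, i) with i counting down-moves:
  k=0: S(0,0) = 44.9100
  k=1: S(1,0) = 50.1320; S(1,1) = 40.2319
  k=2: S(2,0) = 55.9613; S(2,1) = 44.9100; S(2,2) = 36.0411
  k=3: S(3,0) = 62.4684; S(3,1) = 50.1320; S(3,2) = 40.2319; S(3,3) = 32.2869
  k=4: S(4,0) = 69.7321; S(4,1) = 55.9613; S(4,2) = 44.9100; S(4,3) = 36.0411; S(4,4) = 28.9237
Terminal payoffs V(N, i) = max(S_T - K, 0):
  V(4,0) = 22.672081; V(4,1) = 8.901306; V(4,2) = 0.000000; V(4,3) = 0.000000; V(4,4) = 0.000000
Backward induction: V(k, i) = exp(-r*dt) * [p * V(k+1, i) + (1-p) * V(k+1, i+1)]; then take max(V_cont, immediate exercise) for American.
  V(3,0) = exp(-r*dt) * [p*22.672081 + (1-p)*8.901306] = 15.716420; exercise = 15.408379; V(3,0) = max -> 15.716420
  V(3,1) = exp(-r*dt) * [p*8.901306 + (1-p)*0.000000] = 4.475282; exercise = 3.072048; V(3,1) = max -> 4.475282
  V(3,2) = exp(-r*dt) * [p*0.000000 + (1-p)*0.000000] = 0.000000; exercise = 0.000000; V(3,2) = max -> 0.000000
  V(3,3) = exp(-r*dt) * [p*0.000000 + (1-p)*0.000000] = 0.000000; exercise = 0.000000; V(3,3) = max -> 0.000000
  V(2,0) = exp(-r*dt) * [p*15.716420 + (1-p)*4.475282] = 10.072466; exercise = 8.901306; V(2,0) = max -> 10.072466
  V(2,1) = exp(-r*dt) * [p*4.475282 + (1-p)*0.000000] = 2.250023; exercise = 0.000000; V(2,1) = max -> 2.250023
  V(2,2) = exp(-r*dt) * [p*0.000000 + (1-p)*0.000000] = 0.000000; exercise = 0.000000; V(2,2) = max -> 0.000000
  V(1,0) = exp(-r*dt) * [p*10.072466 + (1-p)*2.250023] = 6.155494; exercise = 3.072048; V(1,0) = max -> 6.155494
  V(1,1) = exp(-r*dt) * [p*2.250023 + (1-p)*0.000000] = 1.131237; exercise = 0.000000; V(1,1) = max -> 1.131237
  V(0,0) = exp(-r*dt) * [p*6.155494 + (1-p)*1.131237] = 3.643494; exercise = 0.000000; V(0,0) = max -> 3.643494

Answer: Price = V(0,0) = 3.6435


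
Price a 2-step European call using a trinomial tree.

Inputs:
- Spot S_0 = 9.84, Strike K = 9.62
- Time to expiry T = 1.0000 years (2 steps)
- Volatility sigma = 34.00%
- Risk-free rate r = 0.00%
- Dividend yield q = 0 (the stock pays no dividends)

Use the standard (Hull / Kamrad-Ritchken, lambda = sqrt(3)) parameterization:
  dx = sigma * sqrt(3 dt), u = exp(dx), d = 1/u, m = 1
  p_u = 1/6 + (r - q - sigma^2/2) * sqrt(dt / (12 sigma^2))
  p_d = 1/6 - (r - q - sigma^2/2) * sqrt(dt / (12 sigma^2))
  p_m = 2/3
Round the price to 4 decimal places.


dt = T/N = 0.500000; dx = sigma*sqrt(3*dt) = 0.416413
u = exp(dx) = 1.516512; d = 1/u = 0.659408
p_u = 0.131966, p_m = 0.666667, p_d = 0.201368
Discount per step: exp(-r*dt) = 1.000000
Stock lattice S(k, j) with j the centered position index:
  k=0: S(0,+0) = 9.8400
  k=1: S(1,-1) = 6.4886; S(1,+0) = 9.8400; S(1,+1) = 14.9225
  k=2: S(2,-2) = 4.2786; S(2,-1) = 6.4886; S(2,+0) = 9.8400; S(2,+1) = 14.9225; S(2,+2) = 22.6301
Terminal payoffs V(N, j) = max(S_T - K, 0):
  V(2,-2) = 0.000000; V(2,-1) = 0.000000; V(2,+0) = 0.220000; V(2,+1) = 5.302482; V(2,+2) = 13.010130
Backward induction: V(k, j) = exp(-r*dt) * [p_u * V(k+1, j+1) + p_m * V(k+1, j) + p_d * V(k+1, j-1)]
  V(1,-1) = exp(-r*dt) * [p_u*0.220000 + p_m*0.000000 + p_d*0.000000] = 0.029032
  V(1,+0) = exp(-r*dt) * [p_u*5.302482 + p_m*0.220000 + p_d*0.000000] = 0.846412
  V(1,+1) = exp(-r*dt) * [p_u*13.010130 + p_m*5.302482 + p_d*0.220000] = 5.296178
  V(0,+0) = exp(-r*dt) * [p_u*5.296178 + p_m*0.846412 + p_d*0.029032] = 1.269034

Answer: Price = V(0,0) = 1.2690


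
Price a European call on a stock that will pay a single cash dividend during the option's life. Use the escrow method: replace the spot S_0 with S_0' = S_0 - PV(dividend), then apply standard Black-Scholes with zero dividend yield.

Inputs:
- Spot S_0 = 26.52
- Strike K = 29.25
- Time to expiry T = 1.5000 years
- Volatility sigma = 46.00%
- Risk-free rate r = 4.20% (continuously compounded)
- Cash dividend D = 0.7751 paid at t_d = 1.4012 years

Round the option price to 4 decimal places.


PV(D) = D * exp(-r * t_d) = 0.7751 * 0.94284781 = 0.73080134
S_0' = S_0 - PV(D) = 26.5200 - 0.73080134 = 25.78919866
d1 = (ln(S_0'/K) + (r + sigma^2/2)*T) / (sigma*sqrt(T)) = 0.17000200
d2 = d1 - sigma*sqrt(T) = -0.39338064
exp(-rT) = 0.93894347
N(d1) = 0.56749572; N(d2) = 0.34701918
C = S_0' * N(d1) - K * exp(-rT) * N(d2) = 25.78919866 * 0.56749572 - 29.2500 * 0.93894347 * 0.34701918 = 5.1047

Answer: Price = 5.1047


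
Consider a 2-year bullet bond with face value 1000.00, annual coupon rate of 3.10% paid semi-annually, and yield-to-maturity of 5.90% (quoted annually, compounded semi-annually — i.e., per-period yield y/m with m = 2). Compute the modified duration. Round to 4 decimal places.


Answer: Modified duration = 1.8973

Derivation:
Coupon per period c = face * coupon_rate / m = 15.500000
Periods per year m = 2; per-period yield y/m = 0.029500
Number of cashflows N = 4
Cashflows (t years, CF_t, discount factor 1/(1+y/m)^(m*t), PV):
  t = 0.5000: CF_t = 15.500000, DF = 0.971345, PV = 15.055852
  t = 1.0000: CF_t = 15.500000, DF = 0.943512, PV = 14.624432
  t = 1.5000: CF_t = 15.500000, DF = 0.916476, PV = 14.205373
  t = 2.0000: CF_t = 1015.500000, DF = 0.890214, PV = 904.012684
Price P = sum_t PV_t = 947.898341
First compute Macaulay numerator sum_t t * PV_t:
  t * PV_t at t = 0.5000: 7.527926
  t * PV_t at t = 1.0000: 14.624432
  t * PV_t at t = 1.5000: 21.308060
  t * PV_t at t = 2.0000: 1808.025368
Macaulay duration D = 1851.485785 / 947.898341 = 1.953254
Modified duration = D / (1 + y/m) = 1.953254 / (1 + 0.029500) = 1.897284


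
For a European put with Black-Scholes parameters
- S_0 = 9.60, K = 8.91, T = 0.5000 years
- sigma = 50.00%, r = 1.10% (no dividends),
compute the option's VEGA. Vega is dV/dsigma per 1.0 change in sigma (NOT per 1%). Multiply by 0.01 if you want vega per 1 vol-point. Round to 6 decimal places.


d1 = 0.4033021908; d2 = 0.0497488002
phi(d1) = 0.3677820169; exp(-qT) = 1.0000000000; exp(-rT) = 0.9945150973
Vega = S * exp(-qT) * phi(d1) * sqrt(T) = 9.6000 * 1.0000000000 * 0.3677820169 * 0.7071067812 = 2.496587

Answer: Vega = 2.496587


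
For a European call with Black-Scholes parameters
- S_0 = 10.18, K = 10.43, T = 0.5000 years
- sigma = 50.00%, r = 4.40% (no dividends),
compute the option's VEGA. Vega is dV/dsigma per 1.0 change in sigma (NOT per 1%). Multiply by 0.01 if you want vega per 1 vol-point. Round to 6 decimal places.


Answer: Vega = 2.830343

Derivation:
d1 = 0.1703808921; d2 = -0.1831724984
phi(d1) = 0.3931935253; exp(-qT) = 1.0000000000; exp(-rT) = 0.9782402351
Vega = S * exp(-qT) * phi(d1) * sqrt(T) = 10.1800 * 1.0000000000 * 0.3931935253 * 0.7071067812 = 2.830343


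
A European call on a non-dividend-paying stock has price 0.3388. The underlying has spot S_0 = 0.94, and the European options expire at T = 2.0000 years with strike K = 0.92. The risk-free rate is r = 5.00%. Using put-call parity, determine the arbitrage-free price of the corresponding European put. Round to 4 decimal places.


Answer: Put price = 0.2313

Derivation:
Put-call parity: C - P = S_0 * exp(-qT) - K * exp(-rT).
S_0 * exp(-qT) = 0.9400 * 1.00000000 = 0.94000000
K * exp(-rT) = 0.9200 * 0.90483742 = 0.83245042
P = C - S*exp(-qT) + K*exp(-rT)
P = 0.3388 - 0.94000000 + 0.83245042 = 0.2313


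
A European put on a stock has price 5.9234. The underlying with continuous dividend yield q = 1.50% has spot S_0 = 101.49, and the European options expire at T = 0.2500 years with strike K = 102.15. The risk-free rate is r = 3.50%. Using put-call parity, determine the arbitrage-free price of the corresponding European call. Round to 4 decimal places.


Put-call parity: C - P = S_0 * exp(-qT) - K * exp(-rT).
S_0 * exp(-qT) = 101.4900 * 0.99625702 = 101.11012521
K * exp(-rT) = 102.1500 * 0.99128817 = 101.26008655
C = P + S*exp(-qT) - K*exp(-rT)
C = 5.9234 + 101.11012521 - 101.26008655 = 5.7734

Answer: Call price = 5.7734


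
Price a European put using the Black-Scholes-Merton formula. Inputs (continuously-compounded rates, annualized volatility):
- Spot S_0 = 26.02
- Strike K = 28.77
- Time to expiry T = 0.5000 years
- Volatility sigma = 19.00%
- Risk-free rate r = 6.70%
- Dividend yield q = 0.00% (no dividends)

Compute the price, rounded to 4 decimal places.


d1 = (ln(S/K) + (r - q + 0.5*sigma^2) * T) / (sigma * sqrt(T)) = -0.43128083
d2 = d1 - sigma * sqrt(T) = -0.56563112
exp(-rT) = 0.96705491; exp(-qT) = 1.00000000
P = K * exp(-rT) * N(-d2) - S_0 * exp(-qT) * N(-d1)
N(-d1) = 0.66686791; N(-d2) = 0.71417772
P = 28.7700 * 0.96705491 * 0.71417772 - 26.0200 * 1.00000000 * 0.66686791 = 2.5181

Answer: Price = 2.5181


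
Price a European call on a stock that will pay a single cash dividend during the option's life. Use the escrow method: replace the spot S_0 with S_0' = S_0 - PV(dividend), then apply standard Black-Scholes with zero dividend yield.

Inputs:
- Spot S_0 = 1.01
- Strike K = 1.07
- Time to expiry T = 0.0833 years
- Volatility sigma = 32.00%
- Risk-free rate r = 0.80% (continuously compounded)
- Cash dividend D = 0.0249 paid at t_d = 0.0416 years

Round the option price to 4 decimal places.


Answer: Price = 0.0097

Derivation:
PV(D) = D * exp(-r * t_d) = 0.0249 * 0.99966726 = 0.02489171
S_0' = S_0 - PV(D) = 1.0100 - 0.02489171 = 0.98510829
d1 = (ln(S_0'/K) + (r + sigma^2/2)*T) / (sigma*sqrt(T)) = -0.84163108
d2 = d1 - sigma*sqrt(T) = -0.93398865
exp(-rT) = 0.99933382
N(d1) = 0.19999724; N(d2) = 0.17515488
C = S_0' * N(d1) - K * exp(-rT) * N(d2) = 0.98510829 * 0.19999724 - 1.0700 * 0.99933382 * 0.17515488 = 0.0097


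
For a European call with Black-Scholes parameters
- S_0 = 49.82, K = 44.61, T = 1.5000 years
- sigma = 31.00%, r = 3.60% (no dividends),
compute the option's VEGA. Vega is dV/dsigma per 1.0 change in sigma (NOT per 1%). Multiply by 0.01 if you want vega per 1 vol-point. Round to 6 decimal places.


Answer: Vega = 20.048383

Derivation:
d1 = 0.6229960062; d2 = 0.2433250961
phi(d1) = 0.3285715866; exp(-qT) = 1.0000000000; exp(-rT) = 0.9474321065
Vega = S * exp(-qT) * phi(d1) * sqrt(T) = 49.8200 * 1.0000000000 * 0.3285715866 * 1.2247448714 = 20.048383


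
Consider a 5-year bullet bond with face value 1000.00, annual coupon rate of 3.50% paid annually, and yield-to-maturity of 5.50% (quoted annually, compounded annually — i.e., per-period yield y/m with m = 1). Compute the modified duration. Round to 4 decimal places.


Answer: Modified duration = 4.4130

Derivation:
Coupon per period c = face * coupon_rate / m = 35.000000
Periods per year m = 1; per-period yield y/m = 0.055000
Number of cashflows N = 5
Cashflows (t years, CF_t, discount factor 1/(1+y/m)^(m*t), PV):
  t = 1.0000: CF_t = 35.000000, DF = 0.947867, PV = 33.175355
  t = 2.0000: CF_t = 35.000000, DF = 0.898452, PV = 31.445835
  t = 3.0000: CF_t = 35.000000, DF = 0.851614, PV = 29.806478
  t = 4.0000: CF_t = 35.000000, DF = 0.807217, PV = 28.252586
  t = 5.0000: CF_t = 1035.000000, DF = 0.765134, PV = 791.914056
Price P = sum_t PV_t = 914.594310
First compute Macaulay numerator sum_t t * PV_t:
  t * PV_t at t = 1.0000: 33.175355
  t * PV_t at t = 2.0000: 62.891669
  t * PV_t at t = 3.0000: 89.419435
  t * PV_t at t = 4.0000: 113.010344
  t * PV_t at t = 5.0000: 3959.570281
Macaulay duration D = 4258.067084 / 914.594310 = 4.655689
Modified duration = D / (1 + y/m) = 4.655689 / (1 + 0.055000) = 4.412976


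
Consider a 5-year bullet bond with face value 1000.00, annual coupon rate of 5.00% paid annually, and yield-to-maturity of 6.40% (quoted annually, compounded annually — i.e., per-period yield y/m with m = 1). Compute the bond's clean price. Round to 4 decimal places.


Coupon per period c = face * coupon_rate / m = 50.000000
Periods per year m = 1; per-period yield y/m = 0.064000
Number of cashflows N = 5
Cashflows (t years, CF_t, discount factor 1/(1+y/m)^(m*t), PV):
  t = 1.0000: CF_t = 50.000000, DF = 0.939850, PV = 46.992481
  t = 2.0000: CF_t = 50.000000, DF = 0.883317, PV = 44.165866
  t = 3.0000: CF_t = 50.000000, DF = 0.830185, PV = 41.509272
  t = 4.0000: CF_t = 50.000000, DF = 0.780249, PV = 39.012474
  t = 5.0000: CF_t = 1050.000000, DF = 0.733317, PV = 769.983040
Price P = sum_t PV_t = 941.663133

Answer: Price = 941.6631


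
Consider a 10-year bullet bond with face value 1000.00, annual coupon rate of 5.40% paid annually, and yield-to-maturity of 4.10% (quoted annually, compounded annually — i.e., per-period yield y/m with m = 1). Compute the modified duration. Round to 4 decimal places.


Coupon per period c = face * coupon_rate / m = 54.000000
Periods per year m = 1; per-period yield y/m = 0.041000
Number of cashflows N = 10
Cashflows (t years, CF_t, discount factor 1/(1+y/m)^(m*t), PV):
  t = 1.0000: CF_t = 54.000000, DF = 0.960615, PV = 51.873199
  t = 2.0000: CF_t = 54.000000, DF = 0.922781, PV = 49.830162
  t = 3.0000: CF_t = 54.000000, DF = 0.886437, PV = 47.867591
  t = 4.0000: CF_t = 54.000000, DF = 0.851524, PV = 45.982316
  t = 5.0000: CF_t = 54.000000, DF = 0.817987, PV = 44.171293
  t = 6.0000: CF_t = 54.000000, DF = 0.785770, PV = 42.431598
  t = 7.0000: CF_t = 54.000000, DF = 0.754823, PV = 40.760420
  t = 8.0000: CF_t = 54.000000, DF = 0.725094, PV = 39.155063
  t = 9.0000: CF_t = 54.000000, DF = 0.696536, PV = 37.612932
  t = 10.0000: CF_t = 1054.000000, DF = 0.669103, PV = 705.234120
Price P = sum_t PV_t = 1104.918694
First compute Macaulay numerator sum_t t * PV_t:
  t * PV_t at t = 1.0000: 51.873199
  t * PV_t at t = 2.0000: 99.660324
  t * PV_t at t = 3.0000: 143.602773
  t * PV_t at t = 4.0000: 183.929264
  t * PV_t at t = 5.0000: 220.856465
  t * PV_t at t = 6.0000: 254.589585
  t * PV_t at t = 7.0000: 285.322942
  t * PV_t at t = 8.0000: 313.240502
  t * PV_t at t = 9.0000: 338.516392
  t * PV_t at t = 10.0000: 7052.341200
Macaulay duration D = 8943.932646 / 1104.918694 = 8.094652
Modified duration = D / (1 + y/m) = 8.094652 / (1 + 0.041000) = 7.775843

Answer: Modified duration = 7.7758


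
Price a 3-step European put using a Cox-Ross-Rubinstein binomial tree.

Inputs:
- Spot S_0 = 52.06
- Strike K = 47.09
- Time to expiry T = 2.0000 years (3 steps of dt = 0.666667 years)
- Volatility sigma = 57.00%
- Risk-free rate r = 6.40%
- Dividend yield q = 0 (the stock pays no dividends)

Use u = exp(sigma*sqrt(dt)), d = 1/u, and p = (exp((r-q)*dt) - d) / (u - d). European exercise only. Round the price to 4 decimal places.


Answer: Price = V(0,0) = 10.8528

Derivation:
dt = T/N = 0.666667
u = exp(sigma*sqrt(dt)) = 1.592656; d = 1/u = 0.627882
p = (exp((r-q)*dt) - d) / (u - d) = 0.430886
Discount per step: exp(-r*dt) = 0.958231
Stock lattice S(k, i) with i counting down-moves:
  k=0: S(0,0) = 52.0600
  k=1: S(1,0) = 82.9137; S(1,1) = 32.6875
  k=2: S(2,0) = 132.0530; S(2,1) = 52.0600; S(2,2) = 20.5239
  k=3: S(3,0) = 210.3149; S(3,1) = 82.9137; S(3,2) = 32.6875; S(3,3) = 12.8866
Terminal payoffs V(N, i) = max(K - S_T, 0):
  V(3,0) = 0.000000; V(3,1) = 0.000000; V(3,2) = 14.402464; V(3,3) = 34.203403
Backward induction: V(k, i) = exp(-r*dt) * [p * V(k+1, i) + (1-p) * V(k+1, i+1)].
  V(2,0) = exp(-r*dt) * [p*0.000000 + (1-p)*0.000000] = 0.000000
  V(2,1) = exp(-r*dt) * [p*0.000000 + (1-p)*14.402464] = 7.854271
  V(2,2) = exp(-r*dt) * [p*14.402464 + (1-p)*34.203403] = 24.599171
  V(1,0) = exp(-r*dt) * [p*0.000000 + (1-p)*7.854271] = 4.283265
  V(1,1) = exp(-r*dt) * [p*7.854271 + (1-p)*24.599171] = 16.657904
  V(0,0) = exp(-r*dt) * [p*4.283265 + (1-p)*16.657904] = 10.852768


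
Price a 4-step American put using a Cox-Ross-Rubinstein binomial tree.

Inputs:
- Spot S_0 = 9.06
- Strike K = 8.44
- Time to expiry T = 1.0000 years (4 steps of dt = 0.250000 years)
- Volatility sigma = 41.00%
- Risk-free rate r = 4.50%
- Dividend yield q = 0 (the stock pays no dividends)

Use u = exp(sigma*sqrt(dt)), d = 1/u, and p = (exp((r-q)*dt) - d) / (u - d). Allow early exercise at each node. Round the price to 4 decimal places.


Answer: Price = V(0,0) = 0.9683

Derivation:
dt = T/N = 0.250000
u = exp(sigma*sqrt(dt)) = 1.227525; d = 1/u = 0.814647
p = (exp((r-q)*dt) - d) / (u - d) = 0.476330
Discount per step: exp(-r*dt) = 0.988813
Stock lattice S(k, i) with i counting down-moves:
  k=0: S(0,0) = 9.0600
  k=1: S(1,0) = 11.1214; S(1,1) = 7.3807
  k=2: S(2,0) = 13.6518; S(2,1) = 9.0600; S(2,2) = 6.0127
  k=3: S(3,0) = 16.7579; S(3,1) = 11.1214; S(3,2) = 7.3807; S(3,3) = 4.8982
  k=4: S(4,0) = 20.5707; S(4,1) = 13.6518; S(4,2) = 9.0600; S(4,3) = 6.0127; S(4,4) = 3.9903
Terminal payoffs V(N, i) = max(K - S_T, 0):
  V(4,0) = 0.000000; V(4,1) = 0.000000; V(4,2) = 0.000000; V(4,3) = 2.427329; V(4,4) = 4.449689
Backward induction: V(k, i) = exp(-r*dt) * [p * V(k+1, i) + (1-p) * V(k+1, i+1)]; then take max(V_cont, immediate exercise) for American.
  V(3,0) = exp(-r*dt) * [p*0.000000 + (1-p)*0.000000] = 0.000000; exercise = 0.000000; V(3,0) = max -> 0.000000
  V(3,1) = exp(-r*dt) * [p*0.000000 + (1-p)*0.000000] = 0.000000; exercise = 0.000000; V(3,1) = max -> 0.000000
  V(3,2) = exp(-r*dt) * [p*0.000000 + (1-p)*2.427329] = 1.256898; exercise = 1.059295; V(3,2) = max -> 1.256898
  V(3,3) = exp(-r*dt) * [p*2.427329 + (1-p)*4.449689] = 3.447376; exercise = 3.541793; V(3,3) = max -> 3.541793
  V(2,0) = exp(-r*dt) * [p*0.000000 + (1-p)*0.000000] = 0.000000; exercise = 0.000000; V(2,0) = max -> 0.000000
  V(2,1) = exp(-r*dt) * [p*0.000000 + (1-p)*1.256898] = 0.650836; exercise = 0.000000; V(2,1) = max -> 0.650836
  V(2,2) = exp(-r*dt) * [p*1.256898 + (1-p)*3.541793] = 2.425982; exercise = 2.427329; V(2,2) = max -> 2.427329
  V(1,0) = exp(-r*dt) * [p*0.000000 + (1-p)*0.650836] = 0.337010; exercise = 0.000000; V(1,0) = max -> 0.337010
  V(1,1) = exp(-r*dt) * [p*0.650836 + (1-p)*2.427329] = 1.563443; exercise = 1.059295; V(1,1) = max -> 1.563443
  V(0,0) = exp(-r*dt) * [p*0.337010 + (1-p)*1.563443] = 0.968301; exercise = 0.000000; V(0,0) = max -> 0.968301


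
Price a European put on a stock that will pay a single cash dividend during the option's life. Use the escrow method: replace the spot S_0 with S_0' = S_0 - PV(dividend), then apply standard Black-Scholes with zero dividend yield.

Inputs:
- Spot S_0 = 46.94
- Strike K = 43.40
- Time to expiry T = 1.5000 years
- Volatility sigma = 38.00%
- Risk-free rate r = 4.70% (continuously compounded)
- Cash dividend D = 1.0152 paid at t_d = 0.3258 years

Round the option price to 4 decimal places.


Answer: Price = 5.4906

Derivation:
PV(D) = D * exp(-r * t_d) = 1.0152 * 0.98480404 = 0.99977306
S_0' = S_0 - PV(D) = 46.9400 - 0.99977306 = 45.94022694
d1 = (ln(S_0'/K) + (r + sigma^2/2)*T) / (sigma*sqrt(T)) = 0.50640342
d2 = d1 - sigma*sqrt(T) = 0.04100037
exp(-rT) = 0.93192774
N(-d1) = 0.30628674; N(-d2) = 0.48364780
P = K * exp(-rT) * N(-d2) - S_0' * N(-d1) = 43.4000 * 0.93192774 * 0.48364780 - 45.94022694 * 0.30628674 = 5.4906


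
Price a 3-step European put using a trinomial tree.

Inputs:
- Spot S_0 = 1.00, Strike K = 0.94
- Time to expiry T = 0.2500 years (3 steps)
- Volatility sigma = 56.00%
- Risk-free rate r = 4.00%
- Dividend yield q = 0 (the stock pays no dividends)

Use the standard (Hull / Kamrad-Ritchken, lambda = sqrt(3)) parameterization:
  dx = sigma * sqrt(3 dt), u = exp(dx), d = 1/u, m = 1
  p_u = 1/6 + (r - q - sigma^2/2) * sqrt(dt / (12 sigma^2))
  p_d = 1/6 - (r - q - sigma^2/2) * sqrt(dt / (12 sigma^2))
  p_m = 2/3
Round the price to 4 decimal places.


dt = T/N = 0.083333; dx = sigma*sqrt(3*dt) = 0.280000
u = exp(dx) = 1.323130; d = 1/u = 0.755784
p_u = 0.149286, p_m = 0.666667, p_d = 0.184048
Discount per step: exp(-r*dt) = 0.996672
Stock lattice S(k, j) with j the centered position index:
  k=0: S(0,+0) = 1.0000
  k=1: S(1,-1) = 0.7558; S(1,+0) = 1.0000; S(1,+1) = 1.3231
  k=2: S(2,-2) = 0.5712; S(2,-1) = 0.7558; S(2,+0) = 1.0000; S(2,+1) = 1.3231; S(2,+2) = 1.7507
  k=3: S(3,-3) = 0.4317; S(3,-2) = 0.5712; S(3,-1) = 0.7558; S(3,+0) = 1.0000; S(3,+1) = 1.3231; S(3,+2) = 1.7507; S(3,+3) = 2.3164
Terminal payoffs V(N, j) = max(K - S_T, 0):
  V(3,-3) = 0.508289; V(3,-2) = 0.368791; V(3,-1) = 0.184216; V(3,+0) = 0.000000; V(3,+1) = 0.000000; V(3,+2) = 0.000000; V(3,+3) = 0.000000
Backward induction: V(k, j) = exp(-r*dt) * [p_u * V(k+1, j+1) + p_m * V(k+1, j) + p_d * V(k+1, j-1)]
  V(2,-2) = exp(-r*dt) * [p_u*0.184216 + p_m*0.368791 + p_d*0.508289] = 0.365690
  V(2,-1) = exp(-r*dt) * [p_u*0.000000 + p_m*0.184216 + p_d*0.368791] = 0.190051
  V(2,+0) = exp(-r*dt) * [p_u*0.000000 + p_m*0.000000 + p_d*0.184216] = 0.033792
  V(2,+1) = exp(-r*dt) * [p_u*0.000000 + p_m*0.000000 + p_d*0.000000] = 0.000000
  V(2,+2) = exp(-r*dt) * [p_u*0.000000 + p_m*0.000000 + p_d*0.000000] = 0.000000
  V(1,-1) = exp(-r*dt) * [p_u*0.033792 + p_m*0.190051 + p_d*0.365690] = 0.198388
  V(1,+0) = exp(-r*dt) * [p_u*0.000000 + p_m*0.033792 + p_d*0.190051] = 0.057315
  V(1,+1) = exp(-r*dt) * [p_u*0.000000 + p_m*0.000000 + p_d*0.033792] = 0.006199
  V(0,+0) = exp(-r*dt) * [p_u*0.006199 + p_m*0.057315 + p_d*0.198388] = 0.075396

Answer: Price = V(0,0) = 0.0754


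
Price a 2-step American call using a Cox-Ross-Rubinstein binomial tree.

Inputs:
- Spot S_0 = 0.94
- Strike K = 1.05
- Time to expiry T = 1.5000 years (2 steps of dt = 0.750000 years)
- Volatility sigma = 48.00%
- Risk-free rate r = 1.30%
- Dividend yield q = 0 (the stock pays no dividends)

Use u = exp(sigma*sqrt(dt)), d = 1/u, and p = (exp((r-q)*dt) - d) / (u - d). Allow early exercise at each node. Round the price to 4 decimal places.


Answer: Price = V(0,0) = 0.1819

Derivation:
dt = T/N = 0.750000
u = exp(sigma*sqrt(dt)) = 1.515419; d = 1/u = 0.659883
p = (exp((r-q)*dt) - d) / (u - d) = 0.409000
Discount per step: exp(-r*dt) = 0.990297
Stock lattice S(k, i) with i counting down-moves:
  k=0: S(0,0) = 0.9400
  k=1: S(1,0) = 1.4245; S(1,1) = 0.6203
  k=2: S(2,0) = 2.1587; S(2,1) = 0.9400; S(2,2) = 0.4093
Terminal payoffs V(N, i) = max(S_T - K, 0):
  V(2,0) = 1.108706; V(2,1) = 0.000000; V(2,2) = 0.000000
Backward induction: V(k, i) = exp(-r*dt) * [p * V(k+1, i) + (1-p) * V(k+1, i+1)]; then take max(V_cont, immediate exercise) for American.
  V(1,0) = exp(-r*dt) * [p*1.108706 + (1-p)*0.000000] = 0.449061; exercise = 0.374494; V(1,0) = max -> 0.449061
  V(1,1) = exp(-r*dt) * [p*0.000000 + (1-p)*0.000000] = 0.000000; exercise = 0.000000; V(1,1) = max -> 0.000000
  V(0,0) = exp(-r*dt) * [p*0.449061 + (1-p)*0.000000] = 0.181884; exercise = 0.000000; V(0,0) = max -> 0.181884
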